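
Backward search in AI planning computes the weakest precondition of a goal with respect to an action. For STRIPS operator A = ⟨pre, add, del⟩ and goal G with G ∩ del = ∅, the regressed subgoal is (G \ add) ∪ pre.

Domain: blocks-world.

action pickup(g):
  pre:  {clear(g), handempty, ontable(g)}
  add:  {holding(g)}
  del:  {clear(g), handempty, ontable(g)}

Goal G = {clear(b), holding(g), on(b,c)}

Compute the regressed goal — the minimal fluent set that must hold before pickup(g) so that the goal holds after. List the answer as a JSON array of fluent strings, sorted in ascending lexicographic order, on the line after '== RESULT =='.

Compute (G \ add) ∪ pre:
  G ∩ del = {}  (empty — regression defined)
  G \ add = {clear(b), holding(g), on(b,c)} \ {holding(g)} = {clear(b), on(b,c)}
  ∪ pre   = {clear(b), on(b,c)} ∪ {clear(g), handempty, ontable(g)}
          = {clear(b), clear(g), handempty, on(b,c), ontable(g)}

== RESULT ==
["clear(b)", "clear(g)", "handempty", "on(b,c)", "ontable(g)"]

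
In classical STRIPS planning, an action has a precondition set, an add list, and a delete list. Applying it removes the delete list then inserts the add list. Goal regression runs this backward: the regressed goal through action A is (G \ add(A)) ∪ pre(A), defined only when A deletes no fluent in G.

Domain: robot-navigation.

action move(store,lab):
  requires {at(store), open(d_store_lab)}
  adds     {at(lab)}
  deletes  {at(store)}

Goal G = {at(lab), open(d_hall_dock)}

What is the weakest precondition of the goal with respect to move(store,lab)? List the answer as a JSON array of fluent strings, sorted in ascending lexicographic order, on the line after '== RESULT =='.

Compute (G \ add) ∪ pre:
  G ∩ del = {}  (empty — regression defined)
  G \ add = {at(lab), open(d_hall_dock)} \ {at(lab)} = {open(d_hall_dock)}
  ∪ pre   = {open(d_hall_dock)} ∪ {at(store), open(d_store_lab)}
          = {at(store), open(d_hall_dock), open(d_store_lab)}

== RESULT ==
["at(store)", "open(d_hall_dock)", "open(d_store_lab)"]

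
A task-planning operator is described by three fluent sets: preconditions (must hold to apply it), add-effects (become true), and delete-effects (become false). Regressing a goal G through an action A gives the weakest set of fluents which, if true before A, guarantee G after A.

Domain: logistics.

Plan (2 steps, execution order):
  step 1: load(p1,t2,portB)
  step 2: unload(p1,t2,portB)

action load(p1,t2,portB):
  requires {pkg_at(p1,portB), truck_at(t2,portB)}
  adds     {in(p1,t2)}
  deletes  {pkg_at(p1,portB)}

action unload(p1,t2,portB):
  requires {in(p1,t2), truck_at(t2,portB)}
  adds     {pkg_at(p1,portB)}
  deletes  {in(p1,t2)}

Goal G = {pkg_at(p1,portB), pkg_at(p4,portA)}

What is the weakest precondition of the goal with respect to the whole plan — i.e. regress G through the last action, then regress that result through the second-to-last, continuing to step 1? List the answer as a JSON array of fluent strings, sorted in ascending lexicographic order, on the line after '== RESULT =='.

Work backward from the goal:
  through step 2 (unload(p1,t2,portB)): drop {pkg_at(p1,portB)}, keep {pkg_at(p4,portA)}, require {in(p1,t2), truck_at(t2,portB)}
    → {in(p1,t2), pkg_at(p4,portA), truck_at(t2,portB)}
  through step 1 (load(p1,t2,portB)): drop {in(p1,t2)}, keep {pkg_at(p4,portA), truck_at(t2,portB)}, require {pkg_at(p1,portB), truck_at(t2,portB)}
    → {pkg_at(p1,portB), pkg_at(p4,portA), truck_at(t2,portB)}

== RESULT ==
["pkg_at(p1,portB)", "pkg_at(p4,portA)", "truck_at(t2,portB)"]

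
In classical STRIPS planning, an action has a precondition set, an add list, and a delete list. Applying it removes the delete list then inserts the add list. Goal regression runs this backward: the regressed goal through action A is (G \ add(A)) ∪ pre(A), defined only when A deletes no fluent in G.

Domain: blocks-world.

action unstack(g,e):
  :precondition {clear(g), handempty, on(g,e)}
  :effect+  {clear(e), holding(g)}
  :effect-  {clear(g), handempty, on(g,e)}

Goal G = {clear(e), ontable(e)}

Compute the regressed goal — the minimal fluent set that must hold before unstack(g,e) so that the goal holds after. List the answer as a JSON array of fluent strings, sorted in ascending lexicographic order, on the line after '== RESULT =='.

Compute (G \ add) ∪ pre:
  G ∩ del = {}  (empty — regression defined)
  G \ add = {clear(e), ontable(e)} \ {clear(e), holding(g)} = {ontable(e)}
  ∪ pre   = {ontable(e)} ∪ {clear(g), handempty, on(g,e)}
          = {clear(g), handempty, on(g,e), ontable(e)}

== RESULT ==
["clear(g)", "handempty", "on(g,e)", "ontable(e)"]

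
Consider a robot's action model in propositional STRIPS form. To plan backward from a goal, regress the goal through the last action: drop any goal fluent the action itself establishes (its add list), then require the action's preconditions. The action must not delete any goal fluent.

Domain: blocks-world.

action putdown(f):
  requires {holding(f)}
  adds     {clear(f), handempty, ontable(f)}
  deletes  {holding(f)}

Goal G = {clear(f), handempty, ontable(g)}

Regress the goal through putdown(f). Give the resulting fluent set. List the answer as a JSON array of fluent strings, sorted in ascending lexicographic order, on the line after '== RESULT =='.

Regress:
  G ∩ del = {}  (empty — regression defined)
  G \ add = {clear(f), handempty, ontable(g)} \ {clear(f), handempty, ontable(f)} = {ontable(g)}
  ∪ pre   = {ontable(g)} ∪ {holding(f)}
          = {holding(f), ontable(g)}

== RESULT ==
["holding(f)", "ontable(g)"]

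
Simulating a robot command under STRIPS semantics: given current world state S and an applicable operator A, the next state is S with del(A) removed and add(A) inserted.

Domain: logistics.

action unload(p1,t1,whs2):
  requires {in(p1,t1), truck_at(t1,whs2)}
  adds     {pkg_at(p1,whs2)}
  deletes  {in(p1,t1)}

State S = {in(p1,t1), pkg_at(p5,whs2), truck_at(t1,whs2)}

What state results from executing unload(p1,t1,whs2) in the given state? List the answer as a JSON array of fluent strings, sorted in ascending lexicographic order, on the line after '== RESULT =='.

Compute (S \ del) ∪ add:
  pre ⊆ S: {in(p1,t1), truck_at(t1,whs2)} ⊆ S  — applicable
  S \ del = {pkg_at(p5,whs2), truck_at(t1,whs2)}
  ∪ add   = {pkg_at(p1,whs2), pkg_at(p5,whs2), truck_at(t1,whs2)}

== RESULT ==
["pkg_at(p1,whs2)", "pkg_at(p5,whs2)", "truck_at(t1,whs2)"]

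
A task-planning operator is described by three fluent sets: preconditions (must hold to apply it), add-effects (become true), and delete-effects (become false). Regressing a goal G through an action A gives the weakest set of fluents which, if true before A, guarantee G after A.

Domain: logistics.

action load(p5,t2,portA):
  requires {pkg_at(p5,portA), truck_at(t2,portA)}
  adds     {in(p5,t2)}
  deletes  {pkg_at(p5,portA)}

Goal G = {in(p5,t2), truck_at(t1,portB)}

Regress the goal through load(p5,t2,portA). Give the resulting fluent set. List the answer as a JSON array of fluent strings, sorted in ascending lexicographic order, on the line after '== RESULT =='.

Regress:
  G ∩ del = {}  (empty — regression defined)
  G \ add = {in(p5,t2), truck_at(t1,portB)} \ {in(p5,t2)} = {truck_at(t1,portB)}
  ∪ pre   = {truck_at(t1,portB)} ∪ {pkg_at(p5,portA), truck_at(t2,portA)}
          = {pkg_at(p5,portA), truck_at(t1,portB), truck_at(t2,portA)}

== RESULT ==
["pkg_at(p5,portA)", "truck_at(t1,portB)", "truck_at(t2,portA)"]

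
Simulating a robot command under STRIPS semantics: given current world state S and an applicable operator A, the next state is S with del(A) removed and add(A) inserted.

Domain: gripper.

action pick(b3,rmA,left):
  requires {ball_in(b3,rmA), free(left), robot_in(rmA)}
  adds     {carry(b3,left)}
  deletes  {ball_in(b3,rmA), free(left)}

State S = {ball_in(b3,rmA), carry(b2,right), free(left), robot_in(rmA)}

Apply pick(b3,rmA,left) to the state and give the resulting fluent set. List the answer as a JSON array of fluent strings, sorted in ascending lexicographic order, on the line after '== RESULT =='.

Progress:
  pre ⊆ S: {ball_in(b3,rmA), free(left), robot_in(rmA)} ⊆ S  — applicable
  S \ del = {carry(b2,right), robot_in(rmA)}
  ∪ add   = {carry(b2,right), carry(b3,left), robot_in(rmA)}

== RESULT ==
["carry(b2,right)", "carry(b3,left)", "robot_in(rmA)"]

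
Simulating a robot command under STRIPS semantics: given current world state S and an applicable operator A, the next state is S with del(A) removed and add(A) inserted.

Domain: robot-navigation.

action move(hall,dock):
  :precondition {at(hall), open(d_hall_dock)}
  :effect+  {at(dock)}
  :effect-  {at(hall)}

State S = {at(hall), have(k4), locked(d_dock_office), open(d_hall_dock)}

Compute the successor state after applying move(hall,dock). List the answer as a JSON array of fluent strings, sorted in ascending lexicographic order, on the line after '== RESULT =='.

Compute (S \ del) ∪ add:
  pre ⊆ S: {at(hall), open(d_hall_dock)} ⊆ S  — applicable
  S \ del = {have(k4), locked(d_dock_office), open(d_hall_dock)}
  ∪ add   = {at(dock), have(k4), locked(d_dock_office), open(d_hall_dock)}

== RESULT ==
["at(dock)", "have(k4)", "locked(d_dock_office)", "open(d_hall_dock)"]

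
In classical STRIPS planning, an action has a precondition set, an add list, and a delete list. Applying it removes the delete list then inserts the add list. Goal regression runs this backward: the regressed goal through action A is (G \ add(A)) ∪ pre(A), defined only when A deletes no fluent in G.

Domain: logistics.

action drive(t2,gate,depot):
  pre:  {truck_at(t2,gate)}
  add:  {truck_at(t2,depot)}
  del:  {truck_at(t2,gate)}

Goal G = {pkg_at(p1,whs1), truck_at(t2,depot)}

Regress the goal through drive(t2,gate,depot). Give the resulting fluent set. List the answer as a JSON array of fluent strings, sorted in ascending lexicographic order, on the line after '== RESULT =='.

Compute (G \ add) ∪ pre:
  G ∩ del = {}  (empty — regression defined)
  G \ add = {pkg_at(p1,whs1), truck_at(t2,depot)} \ {truck_at(t2,depot)} = {pkg_at(p1,whs1)}
  ∪ pre   = {pkg_at(p1,whs1)} ∪ {truck_at(t2,gate)}
          = {pkg_at(p1,whs1), truck_at(t2,gate)}

== RESULT ==
["pkg_at(p1,whs1)", "truck_at(t2,gate)"]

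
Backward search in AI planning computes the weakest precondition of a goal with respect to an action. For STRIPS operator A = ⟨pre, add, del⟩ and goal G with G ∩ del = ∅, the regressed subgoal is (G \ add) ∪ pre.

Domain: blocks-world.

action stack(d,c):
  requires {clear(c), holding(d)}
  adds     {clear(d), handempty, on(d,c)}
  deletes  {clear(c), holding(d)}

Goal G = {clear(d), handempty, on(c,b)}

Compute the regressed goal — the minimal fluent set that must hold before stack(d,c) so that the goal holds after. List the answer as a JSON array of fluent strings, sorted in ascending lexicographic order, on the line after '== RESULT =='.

Regress:
  G ∩ del = {}  (empty — regression defined)
  G \ add = {clear(d), handempty, on(c,b)} \ {clear(d), handempty, on(d,c)} = {on(c,b)}
  ∪ pre   = {on(c,b)} ∪ {clear(c), holding(d)}
          = {clear(c), holding(d), on(c,b)}

== RESULT ==
["clear(c)", "holding(d)", "on(c,b)"]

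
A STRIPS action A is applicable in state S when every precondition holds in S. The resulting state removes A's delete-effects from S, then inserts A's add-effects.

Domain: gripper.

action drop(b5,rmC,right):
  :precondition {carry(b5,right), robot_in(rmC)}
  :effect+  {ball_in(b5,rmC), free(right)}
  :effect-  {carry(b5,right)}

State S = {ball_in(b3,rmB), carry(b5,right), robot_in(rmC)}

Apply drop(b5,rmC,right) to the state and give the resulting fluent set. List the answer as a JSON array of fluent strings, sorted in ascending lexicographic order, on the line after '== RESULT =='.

Compute (S \ del) ∪ add:
  pre ⊆ S: {carry(b5,right), robot_in(rmC)} ⊆ S  — applicable
  S \ del = {ball_in(b3,rmB), robot_in(rmC)}
  ∪ add   = {ball_in(b3,rmB), ball_in(b5,rmC), free(right), robot_in(rmC)}

== RESULT ==
["ball_in(b3,rmB)", "ball_in(b5,rmC)", "free(right)", "robot_in(rmC)"]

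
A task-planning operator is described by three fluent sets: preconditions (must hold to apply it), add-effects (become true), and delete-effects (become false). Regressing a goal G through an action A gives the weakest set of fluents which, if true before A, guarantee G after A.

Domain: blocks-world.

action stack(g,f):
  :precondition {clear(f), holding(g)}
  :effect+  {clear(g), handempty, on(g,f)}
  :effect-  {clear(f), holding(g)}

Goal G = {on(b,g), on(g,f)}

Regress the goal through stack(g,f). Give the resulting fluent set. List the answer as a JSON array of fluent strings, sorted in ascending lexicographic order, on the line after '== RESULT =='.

Compute (G \ add) ∪ pre:
  G ∩ del = {}  (empty — regression defined)
  G \ add = {on(b,g), on(g,f)} \ {clear(g), handempty, on(g,f)} = {on(b,g)}
  ∪ pre   = {on(b,g)} ∪ {clear(f), holding(g)}
          = {clear(f), holding(g), on(b,g)}

== RESULT ==
["clear(f)", "holding(g)", "on(b,g)"]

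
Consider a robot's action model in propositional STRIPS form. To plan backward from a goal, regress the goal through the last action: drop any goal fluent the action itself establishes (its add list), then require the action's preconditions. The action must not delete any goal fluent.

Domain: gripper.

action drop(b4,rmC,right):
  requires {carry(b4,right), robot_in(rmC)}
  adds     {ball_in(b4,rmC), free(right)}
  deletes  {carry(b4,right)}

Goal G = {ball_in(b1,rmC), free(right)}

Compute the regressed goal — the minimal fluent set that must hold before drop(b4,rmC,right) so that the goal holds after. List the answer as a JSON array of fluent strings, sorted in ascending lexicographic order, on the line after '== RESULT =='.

Regress:
  G ∩ del = {}  (empty — regression defined)
  G \ add = {ball_in(b1,rmC), free(right)} \ {ball_in(b4,rmC), free(right)} = {ball_in(b1,rmC)}
  ∪ pre   = {ball_in(b1,rmC)} ∪ {carry(b4,right), robot_in(rmC)}
          = {ball_in(b1,rmC), carry(b4,right), robot_in(rmC)}

== RESULT ==
["ball_in(b1,rmC)", "carry(b4,right)", "robot_in(rmC)"]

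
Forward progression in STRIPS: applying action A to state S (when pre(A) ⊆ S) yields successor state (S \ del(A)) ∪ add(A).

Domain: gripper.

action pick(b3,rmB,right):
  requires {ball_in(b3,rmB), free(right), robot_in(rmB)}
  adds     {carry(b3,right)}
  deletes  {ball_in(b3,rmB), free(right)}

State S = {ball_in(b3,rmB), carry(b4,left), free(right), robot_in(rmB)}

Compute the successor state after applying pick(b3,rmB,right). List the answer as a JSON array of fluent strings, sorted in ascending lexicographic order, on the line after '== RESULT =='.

Compute (S \ del) ∪ add:
  pre ⊆ S: {ball_in(b3,rmB), free(right), robot_in(rmB)} ⊆ S  — applicable
  S \ del = {carry(b4,left), robot_in(rmB)}
  ∪ add   = {carry(b3,right), carry(b4,left), robot_in(rmB)}

== RESULT ==
["carry(b3,right)", "carry(b4,left)", "robot_in(rmB)"]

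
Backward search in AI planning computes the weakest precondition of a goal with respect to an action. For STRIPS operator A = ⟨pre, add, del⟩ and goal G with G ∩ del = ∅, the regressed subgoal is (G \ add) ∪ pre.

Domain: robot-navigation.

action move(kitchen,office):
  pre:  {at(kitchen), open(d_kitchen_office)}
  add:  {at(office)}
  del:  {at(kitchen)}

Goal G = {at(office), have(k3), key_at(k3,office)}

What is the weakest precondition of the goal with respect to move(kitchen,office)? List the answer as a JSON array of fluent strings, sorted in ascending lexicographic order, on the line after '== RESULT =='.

Regress:
  G ∩ del = {}  (empty — regression defined)
  G \ add = {at(office), have(k3), key_at(k3,office)} \ {at(office)} = {have(k3), key_at(k3,office)}
  ∪ pre   = {have(k3), key_at(k3,office)} ∪ {at(kitchen), open(d_kitchen_office)}
          = {at(kitchen), have(k3), key_at(k3,office), open(d_kitchen_office)}

== RESULT ==
["at(kitchen)", "have(k3)", "key_at(k3,office)", "open(d_kitchen_office)"]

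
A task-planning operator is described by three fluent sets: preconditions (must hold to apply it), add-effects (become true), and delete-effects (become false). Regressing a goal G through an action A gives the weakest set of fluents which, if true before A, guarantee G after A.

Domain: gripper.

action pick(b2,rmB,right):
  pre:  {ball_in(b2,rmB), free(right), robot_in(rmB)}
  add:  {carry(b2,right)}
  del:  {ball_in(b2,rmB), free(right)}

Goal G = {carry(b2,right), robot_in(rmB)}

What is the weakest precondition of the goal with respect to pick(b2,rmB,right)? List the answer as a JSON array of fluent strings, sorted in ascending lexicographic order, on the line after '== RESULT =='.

Compute (G \ add) ∪ pre:
  G ∩ del = {}  (empty — regression defined)
  G \ add = {carry(b2,right), robot_in(rmB)} \ {carry(b2,right)} = {robot_in(rmB)}
  ∪ pre   = {robot_in(rmB)} ∪ {ball_in(b2,rmB), free(right), robot_in(rmB)}
          = {ball_in(b2,rmB), free(right), robot_in(rmB)}

== RESULT ==
["ball_in(b2,rmB)", "free(right)", "robot_in(rmB)"]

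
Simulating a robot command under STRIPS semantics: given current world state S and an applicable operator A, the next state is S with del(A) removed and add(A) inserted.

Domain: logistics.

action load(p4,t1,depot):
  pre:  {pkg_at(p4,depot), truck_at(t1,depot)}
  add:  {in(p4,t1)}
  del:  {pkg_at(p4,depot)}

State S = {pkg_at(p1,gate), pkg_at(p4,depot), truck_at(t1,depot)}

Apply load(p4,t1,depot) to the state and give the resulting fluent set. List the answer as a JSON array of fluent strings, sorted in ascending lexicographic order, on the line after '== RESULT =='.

Progress:
  pre ⊆ S: {pkg_at(p4,depot), truck_at(t1,depot)} ⊆ S  — applicable
  S \ del = {pkg_at(p1,gate), truck_at(t1,depot)}
  ∪ add   = {in(p4,t1), pkg_at(p1,gate), truck_at(t1,depot)}

== RESULT ==
["in(p4,t1)", "pkg_at(p1,gate)", "truck_at(t1,depot)"]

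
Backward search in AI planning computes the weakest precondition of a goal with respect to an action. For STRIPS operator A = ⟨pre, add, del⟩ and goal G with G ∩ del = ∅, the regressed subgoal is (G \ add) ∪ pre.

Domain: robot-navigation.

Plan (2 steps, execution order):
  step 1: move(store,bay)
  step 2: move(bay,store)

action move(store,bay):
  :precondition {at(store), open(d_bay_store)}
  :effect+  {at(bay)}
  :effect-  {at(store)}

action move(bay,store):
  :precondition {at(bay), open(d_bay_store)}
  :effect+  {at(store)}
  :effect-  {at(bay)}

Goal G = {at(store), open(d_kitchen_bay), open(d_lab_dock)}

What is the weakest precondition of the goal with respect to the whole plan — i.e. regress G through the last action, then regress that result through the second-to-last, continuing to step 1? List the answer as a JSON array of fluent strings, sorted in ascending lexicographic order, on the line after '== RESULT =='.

Work backward from the goal:
  through step 2 (move(bay,store)): drop {at(store)}, keep {open(d_kitchen_bay), open(d_lab_dock)}, require {at(bay), open(d_bay_store)}
    → {at(bay), open(d_bay_store), open(d_kitchen_bay), open(d_lab_dock)}
  through step 1 (move(store,bay)): drop {at(bay)}, keep {open(d_bay_store), open(d_kitchen_bay), open(d_lab_dock)}, require {at(store), open(d_bay_store)}
    → {at(store), open(d_bay_store), open(d_kitchen_bay), open(d_lab_dock)}

== RESULT ==
["at(store)", "open(d_bay_store)", "open(d_kitchen_bay)", "open(d_lab_dock)"]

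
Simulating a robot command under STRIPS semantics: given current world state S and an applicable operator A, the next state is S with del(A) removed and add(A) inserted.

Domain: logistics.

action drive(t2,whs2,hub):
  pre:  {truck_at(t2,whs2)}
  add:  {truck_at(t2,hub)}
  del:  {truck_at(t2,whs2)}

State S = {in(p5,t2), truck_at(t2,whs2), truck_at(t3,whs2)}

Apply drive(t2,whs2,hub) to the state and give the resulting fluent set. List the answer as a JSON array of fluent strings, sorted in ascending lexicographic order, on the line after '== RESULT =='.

Progress:
  pre ⊆ S: {truck_at(t2,whs2)} ⊆ S  — applicable
  S \ del = {in(p5,t2), truck_at(t3,whs2)}
  ∪ add   = {in(p5,t2), truck_at(t2,hub), truck_at(t3,whs2)}

== RESULT ==
["in(p5,t2)", "truck_at(t2,hub)", "truck_at(t3,whs2)"]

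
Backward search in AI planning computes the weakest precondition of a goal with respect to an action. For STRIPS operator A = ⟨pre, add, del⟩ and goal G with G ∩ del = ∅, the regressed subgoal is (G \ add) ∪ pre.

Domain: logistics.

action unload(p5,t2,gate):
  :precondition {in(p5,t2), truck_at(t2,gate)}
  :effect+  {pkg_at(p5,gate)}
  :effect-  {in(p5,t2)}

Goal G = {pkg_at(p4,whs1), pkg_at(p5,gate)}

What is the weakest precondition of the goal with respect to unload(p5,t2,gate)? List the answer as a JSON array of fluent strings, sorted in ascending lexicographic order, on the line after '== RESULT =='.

Regress:
  G ∩ del = {}  (empty — regression defined)
  G \ add = {pkg_at(p4,whs1), pkg_at(p5,gate)} \ {pkg_at(p5,gate)} = {pkg_at(p4,whs1)}
  ∪ pre   = {pkg_at(p4,whs1)} ∪ {in(p5,t2), truck_at(t2,gate)}
          = {in(p5,t2), pkg_at(p4,whs1), truck_at(t2,gate)}

== RESULT ==
["in(p5,t2)", "pkg_at(p4,whs1)", "truck_at(t2,gate)"]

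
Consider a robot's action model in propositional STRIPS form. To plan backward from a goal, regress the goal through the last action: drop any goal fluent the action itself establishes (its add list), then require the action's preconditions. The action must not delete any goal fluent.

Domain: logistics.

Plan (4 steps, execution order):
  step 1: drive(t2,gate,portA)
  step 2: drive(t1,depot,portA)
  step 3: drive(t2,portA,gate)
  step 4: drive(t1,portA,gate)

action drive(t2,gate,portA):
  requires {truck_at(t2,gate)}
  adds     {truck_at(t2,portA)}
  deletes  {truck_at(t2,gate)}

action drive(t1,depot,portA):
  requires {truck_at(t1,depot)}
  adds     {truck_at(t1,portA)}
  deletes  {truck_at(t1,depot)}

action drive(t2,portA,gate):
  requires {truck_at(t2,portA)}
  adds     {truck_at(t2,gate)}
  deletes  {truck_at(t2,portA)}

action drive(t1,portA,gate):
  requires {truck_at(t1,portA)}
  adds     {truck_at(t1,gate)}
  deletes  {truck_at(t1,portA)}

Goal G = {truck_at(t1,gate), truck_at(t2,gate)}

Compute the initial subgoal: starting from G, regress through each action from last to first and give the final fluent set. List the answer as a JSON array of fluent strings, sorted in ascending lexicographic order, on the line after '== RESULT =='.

Work backward from the goal:
  through step 4 (drive(t1,portA,gate)): drop {truck_at(t1,gate)}, keep {truck_at(t2,gate)}, require {truck_at(t1,portA)}
    → {truck_at(t1,portA), truck_at(t2,gate)}
  through step 3 (drive(t2,portA,gate)): drop {truck_at(t2,gate)}, keep {truck_at(t1,portA)}, require {truck_at(t2,portA)}
    → {truck_at(t1,portA), truck_at(t2,portA)}
  through step 2 (drive(t1,depot,portA)): drop {truck_at(t1,portA)}, keep {truck_at(t2,portA)}, require {truck_at(t1,depot)}
    → {truck_at(t1,depot), truck_at(t2,portA)}
  through step 1 (drive(t2,gate,portA)): drop {truck_at(t2,portA)}, keep {truck_at(t1,depot)}, require {truck_at(t2,gate)}
    → {truck_at(t1,depot), truck_at(t2,gate)}

== RESULT ==
["truck_at(t1,depot)", "truck_at(t2,gate)"]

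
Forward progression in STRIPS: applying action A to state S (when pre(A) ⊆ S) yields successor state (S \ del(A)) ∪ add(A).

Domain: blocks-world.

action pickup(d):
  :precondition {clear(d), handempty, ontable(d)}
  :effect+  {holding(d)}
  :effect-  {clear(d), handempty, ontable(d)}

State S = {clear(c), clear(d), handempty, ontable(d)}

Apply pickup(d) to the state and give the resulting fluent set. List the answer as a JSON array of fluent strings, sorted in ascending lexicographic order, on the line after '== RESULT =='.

Progress:
  pre ⊆ S: {clear(d), handempty, ontable(d)} ⊆ S  — applicable
  S \ del = {clear(c)}
  ∪ add   = {clear(c), holding(d)}

== RESULT ==
["clear(c)", "holding(d)"]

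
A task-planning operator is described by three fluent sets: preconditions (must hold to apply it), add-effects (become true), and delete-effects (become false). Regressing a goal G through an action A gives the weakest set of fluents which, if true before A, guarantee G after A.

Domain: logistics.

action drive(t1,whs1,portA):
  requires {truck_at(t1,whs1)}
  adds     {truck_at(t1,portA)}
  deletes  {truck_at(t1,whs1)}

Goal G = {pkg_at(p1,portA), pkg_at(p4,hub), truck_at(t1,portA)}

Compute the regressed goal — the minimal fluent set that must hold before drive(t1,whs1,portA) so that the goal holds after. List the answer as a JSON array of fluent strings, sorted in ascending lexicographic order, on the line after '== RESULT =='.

Compute (G \ add) ∪ pre:
  G ∩ del = {}  (empty — regression defined)
  G \ add = {pkg_at(p1,portA), pkg_at(p4,hub), truck_at(t1,portA)} \ {truck_at(t1,portA)} = {pkg_at(p1,portA), pkg_at(p4,hub)}
  ∪ pre   = {pkg_at(p1,portA), pkg_at(p4,hub)} ∪ {truck_at(t1,whs1)}
          = {pkg_at(p1,portA), pkg_at(p4,hub), truck_at(t1,whs1)}

== RESULT ==
["pkg_at(p1,portA)", "pkg_at(p4,hub)", "truck_at(t1,whs1)"]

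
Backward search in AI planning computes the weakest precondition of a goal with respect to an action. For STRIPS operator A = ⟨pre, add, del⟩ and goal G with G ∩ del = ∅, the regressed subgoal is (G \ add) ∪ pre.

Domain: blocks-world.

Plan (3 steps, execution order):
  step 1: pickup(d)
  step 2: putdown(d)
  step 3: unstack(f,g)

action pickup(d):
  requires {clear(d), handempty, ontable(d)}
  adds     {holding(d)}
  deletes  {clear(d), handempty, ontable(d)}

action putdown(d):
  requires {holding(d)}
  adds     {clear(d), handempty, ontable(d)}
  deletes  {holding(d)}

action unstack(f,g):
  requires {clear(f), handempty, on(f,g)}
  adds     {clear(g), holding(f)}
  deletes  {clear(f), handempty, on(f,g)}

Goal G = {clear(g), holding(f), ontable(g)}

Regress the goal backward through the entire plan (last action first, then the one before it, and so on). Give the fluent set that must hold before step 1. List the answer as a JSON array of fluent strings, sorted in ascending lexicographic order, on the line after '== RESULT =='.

Regress step by step:
  through step 3 (unstack(f,g)): drop {clear(g), holding(f)}, keep {ontable(g)}, require {clear(f), handempty, on(f,g)}
    → {clear(f), handempty, on(f,g), ontable(g)}
  through step 2 (putdown(d)): drop {handempty}, keep {clear(f), on(f,g), ontable(g)}, require {holding(d)}
    → {clear(f), holding(d), on(f,g), ontable(g)}
  through step 1 (pickup(d)): drop {holding(d)}, keep {clear(f), on(f,g), ontable(g)}, require {clear(d), handempty, ontable(d)}
    → {clear(d), clear(f), handempty, on(f,g), ontable(d), ontable(g)}

== RESULT ==
["clear(d)", "clear(f)", "handempty", "on(f,g)", "ontable(d)", "ontable(g)"]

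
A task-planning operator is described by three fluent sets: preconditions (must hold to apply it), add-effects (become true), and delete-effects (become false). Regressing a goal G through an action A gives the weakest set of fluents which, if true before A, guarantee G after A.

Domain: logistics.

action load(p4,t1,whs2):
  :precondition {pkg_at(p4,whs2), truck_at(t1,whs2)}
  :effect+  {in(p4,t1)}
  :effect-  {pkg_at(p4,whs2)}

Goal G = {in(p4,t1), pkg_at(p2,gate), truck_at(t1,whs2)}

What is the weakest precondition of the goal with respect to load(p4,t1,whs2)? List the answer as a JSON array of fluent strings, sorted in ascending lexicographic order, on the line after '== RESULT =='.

Regress:
  G ∩ del = {}  (empty — regression defined)
  G \ add = {in(p4,t1), pkg_at(p2,gate), truck_at(t1,whs2)} \ {in(p4,t1)} = {pkg_at(p2,gate), truck_at(t1,whs2)}
  ∪ pre   = {pkg_at(p2,gate), truck_at(t1,whs2)} ∪ {pkg_at(p4,whs2), truck_at(t1,whs2)}
          = {pkg_at(p2,gate), pkg_at(p4,whs2), truck_at(t1,whs2)}

== RESULT ==
["pkg_at(p2,gate)", "pkg_at(p4,whs2)", "truck_at(t1,whs2)"]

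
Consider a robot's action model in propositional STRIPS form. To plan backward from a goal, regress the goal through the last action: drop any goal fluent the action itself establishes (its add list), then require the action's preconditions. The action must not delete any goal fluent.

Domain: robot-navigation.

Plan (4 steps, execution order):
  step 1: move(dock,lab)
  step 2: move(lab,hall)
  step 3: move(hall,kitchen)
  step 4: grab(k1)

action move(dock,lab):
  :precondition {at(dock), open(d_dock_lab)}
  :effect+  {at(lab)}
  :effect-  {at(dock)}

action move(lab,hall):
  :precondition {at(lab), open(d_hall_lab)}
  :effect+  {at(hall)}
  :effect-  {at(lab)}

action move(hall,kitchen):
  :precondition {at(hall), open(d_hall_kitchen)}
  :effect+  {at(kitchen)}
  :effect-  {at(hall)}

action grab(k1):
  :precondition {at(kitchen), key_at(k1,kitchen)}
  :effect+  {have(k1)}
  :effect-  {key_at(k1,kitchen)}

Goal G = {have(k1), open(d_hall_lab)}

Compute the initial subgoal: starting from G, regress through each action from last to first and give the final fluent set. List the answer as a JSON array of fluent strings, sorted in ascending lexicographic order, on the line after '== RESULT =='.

Regress step by step:
  through step 4 (grab(k1)): drop {have(k1)}, keep {open(d_hall_lab)}, require {at(kitchen), key_at(k1,kitchen)}
    → {at(kitchen), key_at(k1,kitchen), open(d_hall_lab)}
  through step 3 (move(hall,kitchen)): drop {at(kitchen)}, keep {key_at(k1,kitchen), open(d_hall_lab)}, require {at(hall), open(d_hall_kitchen)}
    → {at(hall), key_at(k1,kitchen), open(d_hall_kitchen), open(d_hall_lab)}
  through step 2 (move(lab,hall)): drop {at(hall)}, keep {key_at(k1,kitchen), open(d_hall_kitchen), open(d_hall_lab)}, require {at(lab), open(d_hall_lab)}
    → {at(lab), key_at(k1,kitchen), open(d_hall_kitchen), open(d_hall_lab)}
  through step 1 (move(dock,lab)): drop {at(lab)}, keep {key_at(k1,kitchen), open(d_hall_kitchen), open(d_hall_lab)}, require {at(dock), open(d_dock_lab)}
    → {at(dock), key_at(k1,kitchen), open(d_dock_lab), open(d_hall_kitchen), open(d_hall_lab)}

== RESULT ==
["at(dock)", "key_at(k1,kitchen)", "open(d_dock_lab)", "open(d_hall_kitchen)", "open(d_hall_lab)"]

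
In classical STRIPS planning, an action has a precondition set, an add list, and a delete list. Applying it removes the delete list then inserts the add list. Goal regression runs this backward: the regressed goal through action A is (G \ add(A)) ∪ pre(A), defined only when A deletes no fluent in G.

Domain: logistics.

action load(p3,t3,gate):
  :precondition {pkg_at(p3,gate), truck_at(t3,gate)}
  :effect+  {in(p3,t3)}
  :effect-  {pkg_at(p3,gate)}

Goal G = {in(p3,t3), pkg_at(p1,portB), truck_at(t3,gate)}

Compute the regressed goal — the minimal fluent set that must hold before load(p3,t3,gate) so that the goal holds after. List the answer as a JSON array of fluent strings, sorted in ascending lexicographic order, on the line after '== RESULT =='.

Regress:
  G ∩ del = {}  (empty — regression defined)
  G \ add = {in(p3,t3), pkg_at(p1,portB), truck_at(t3,gate)} \ {in(p3,t3)} = {pkg_at(p1,portB), truck_at(t3,gate)}
  ∪ pre   = {pkg_at(p1,portB), truck_at(t3,gate)} ∪ {pkg_at(p3,gate), truck_at(t3,gate)}
          = {pkg_at(p1,portB), pkg_at(p3,gate), truck_at(t3,gate)}

== RESULT ==
["pkg_at(p1,portB)", "pkg_at(p3,gate)", "truck_at(t3,gate)"]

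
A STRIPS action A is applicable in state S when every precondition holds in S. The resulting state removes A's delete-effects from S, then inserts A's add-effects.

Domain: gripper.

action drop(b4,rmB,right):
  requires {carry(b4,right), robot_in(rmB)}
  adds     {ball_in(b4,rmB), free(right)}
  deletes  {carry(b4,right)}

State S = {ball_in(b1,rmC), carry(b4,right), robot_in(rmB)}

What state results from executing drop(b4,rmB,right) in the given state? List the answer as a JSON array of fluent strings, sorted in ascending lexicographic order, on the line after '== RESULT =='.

Progress:
  pre ⊆ S: {carry(b4,right), robot_in(rmB)} ⊆ S  — applicable
  S \ del = {ball_in(b1,rmC), robot_in(rmB)}
  ∪ add   = {ball_in(b1,rmC), ball_in(b4,rmB), free(right), robot_in(rmB)}

== RESULT ==
["ball_in(b1,rmC)", "ball_in(b4,rmB)", "free(right)", "robot_in(rmB)"]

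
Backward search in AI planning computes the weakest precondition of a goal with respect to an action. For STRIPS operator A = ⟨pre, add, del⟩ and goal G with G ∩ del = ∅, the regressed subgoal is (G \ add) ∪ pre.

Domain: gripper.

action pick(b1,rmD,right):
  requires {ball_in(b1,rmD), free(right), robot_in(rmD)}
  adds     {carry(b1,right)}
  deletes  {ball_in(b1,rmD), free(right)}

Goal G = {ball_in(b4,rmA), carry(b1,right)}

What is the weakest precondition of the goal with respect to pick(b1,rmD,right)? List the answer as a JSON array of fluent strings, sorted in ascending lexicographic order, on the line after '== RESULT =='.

Regress:
  G ∩ del = {}  (empty — regression defined)
  G \ add = {ball_in(b4,rmA), carry(b1,right)} \ {carry(b1,right)} = {ball_in(b4,rmA)}
  ∪ pre   = {ball_in(b4,rmA)} ∪ {ball_in(b1,rmD), free(right), robot_in(rmD)}
          = {ball_in(b1,rmD), ball_in(b4,rmA), free(right), robot_in(rmD)}

== RESULT ==
["ball_in(b1,rmD)", "ball_in(b4,rmA)", "free(right)", "robot_in(rmD)"]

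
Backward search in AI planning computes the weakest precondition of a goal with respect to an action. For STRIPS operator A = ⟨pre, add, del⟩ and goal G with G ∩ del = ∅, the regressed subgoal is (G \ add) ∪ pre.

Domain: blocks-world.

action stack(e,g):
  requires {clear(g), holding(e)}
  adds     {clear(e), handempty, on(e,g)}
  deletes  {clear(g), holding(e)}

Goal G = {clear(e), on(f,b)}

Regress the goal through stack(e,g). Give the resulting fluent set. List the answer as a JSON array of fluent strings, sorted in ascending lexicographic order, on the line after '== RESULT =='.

Compute (G \ add) ∪ pre:
  G ∩ del = {}  (empty — regression defined)
  G \ add = {clear(e), on(f,b)} \ {clear(e), handempty, on(e,g)} = {on(f,b)}
  ∪ pre   = {on(f,b)} ∪ {clear(g), holding(e)}
          = {clear(g), holding(e), on(f,b)}

== RESULT ==
["clear(g)", "holding(e)", "on(f,b)"]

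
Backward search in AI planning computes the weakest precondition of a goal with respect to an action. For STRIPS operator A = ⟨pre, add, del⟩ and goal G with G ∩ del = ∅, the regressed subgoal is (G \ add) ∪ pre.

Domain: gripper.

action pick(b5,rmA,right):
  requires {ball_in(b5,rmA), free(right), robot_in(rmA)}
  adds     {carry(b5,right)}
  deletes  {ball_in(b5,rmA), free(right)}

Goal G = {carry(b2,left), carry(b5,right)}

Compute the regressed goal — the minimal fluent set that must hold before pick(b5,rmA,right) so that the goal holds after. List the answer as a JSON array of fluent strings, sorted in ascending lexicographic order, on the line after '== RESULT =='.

Regress:
  G ∩ del = {}  (empty — regression defined)
  G \ add = {carry(b2,left), carry(b5,right)} \ {carry(b5,right)} = {carry(b2,left)}
  ∪ pre   = {carry(b2,left)} ∪ {ball_in(b5,rmA), free(right), robot_in(rmA)}
          = {ball_in(b5,rmA), carry(b2,left), free(right), robot_in(rmA)}

== RESULT ==
["ball_in(b5,rmA)", "carry(b2,left)", "free(right)", "robot_in(rmA)"]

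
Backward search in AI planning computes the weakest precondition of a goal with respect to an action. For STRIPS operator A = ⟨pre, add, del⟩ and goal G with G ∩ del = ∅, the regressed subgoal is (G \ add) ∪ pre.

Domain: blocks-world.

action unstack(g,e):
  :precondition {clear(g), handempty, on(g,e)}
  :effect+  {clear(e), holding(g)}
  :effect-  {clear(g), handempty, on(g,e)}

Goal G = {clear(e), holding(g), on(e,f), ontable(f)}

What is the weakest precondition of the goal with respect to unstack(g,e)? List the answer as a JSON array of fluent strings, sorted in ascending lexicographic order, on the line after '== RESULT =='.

Regress:
  G ∩ del = {}  (empty — regression defined)
  G \ add = {clear(e), holding(g), on(e,f), ontable(f)} \ {clear(e), holding(g)} = {on(e,f), ontable(f)}
  ∪ pre   = {on(e,f), ontable(f)} ∪ {clear(g), handempty, on(g,e)}
          = {clear(g), handempty, on(e,f), on(g,e), ontable(f)}

== RESULT ==
["clear(g)", "handempty", "on(e,f)", "on(g,e)", "ontable(f)"]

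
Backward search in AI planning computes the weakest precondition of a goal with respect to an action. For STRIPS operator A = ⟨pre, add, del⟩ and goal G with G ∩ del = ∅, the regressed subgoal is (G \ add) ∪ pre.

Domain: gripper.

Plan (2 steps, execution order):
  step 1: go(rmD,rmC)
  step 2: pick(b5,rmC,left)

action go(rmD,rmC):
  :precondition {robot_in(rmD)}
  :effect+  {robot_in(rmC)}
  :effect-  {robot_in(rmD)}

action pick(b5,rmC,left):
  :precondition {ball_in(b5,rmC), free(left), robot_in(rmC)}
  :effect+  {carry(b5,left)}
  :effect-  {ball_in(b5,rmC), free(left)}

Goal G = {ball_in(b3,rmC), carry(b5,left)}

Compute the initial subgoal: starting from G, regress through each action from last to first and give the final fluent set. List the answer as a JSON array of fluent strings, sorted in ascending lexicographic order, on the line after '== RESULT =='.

Work backward from the goal:
  through step 2 (pick(b5,rmC,left)): drop {carry(b5,left)}, keep {ball_in(b3,rmC)}, require {ball_in(b5,rmC), free(left), robot_in(rmC)}
    → {ball_in(b3,rmC), ball_in(b5,rmC), free(left), robot_in(rmC)}
  through step 1 (go(rmD,rmC)): drop {robot_in(rmC)}, keep {ball_in(b3,rmC), ball_in(b5,rmC), free(left)}, require {robot_in(rmD)}
    → {ball_in(b3,rmC), ball_in(b5,rmC), free(left), robot_in(rmD)}

== RESULT ==
["ball_in(b3,rmC)", "ball_in(b5,rmC)", "free(left)", "robot_in(rmD)"]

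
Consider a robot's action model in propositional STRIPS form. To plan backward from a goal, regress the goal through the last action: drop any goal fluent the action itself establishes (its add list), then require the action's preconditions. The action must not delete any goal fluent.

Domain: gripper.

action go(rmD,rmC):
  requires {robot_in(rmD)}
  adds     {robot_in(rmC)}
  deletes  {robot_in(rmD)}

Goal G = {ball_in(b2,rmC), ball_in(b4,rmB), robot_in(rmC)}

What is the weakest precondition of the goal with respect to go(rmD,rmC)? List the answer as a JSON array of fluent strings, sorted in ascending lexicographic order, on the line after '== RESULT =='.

Compute (G \ add) ∪ pre:
  G ∩ del = {}  (empty — regression defined)
  G \ add = {ball_in(b2,rmC), ball_in(b4,rmB), robot_in(rmC)} \ {robot_in(rmC)} = {ball_in(b2,rmC), ball_in(b4,rmB)}
  ∪ pre   = {ball_in(b2,rmC), ball_in(b4,rmB)} ∪ {robot_in(rmD)}
          = {ball_in(b2,rmC), ball_in(b4,rmB), robot_in(rmD)}

== RESULT ==
["ball_in(b2,rmC)", "ball_in(b4,rmB)", "robot_in(rmD)"]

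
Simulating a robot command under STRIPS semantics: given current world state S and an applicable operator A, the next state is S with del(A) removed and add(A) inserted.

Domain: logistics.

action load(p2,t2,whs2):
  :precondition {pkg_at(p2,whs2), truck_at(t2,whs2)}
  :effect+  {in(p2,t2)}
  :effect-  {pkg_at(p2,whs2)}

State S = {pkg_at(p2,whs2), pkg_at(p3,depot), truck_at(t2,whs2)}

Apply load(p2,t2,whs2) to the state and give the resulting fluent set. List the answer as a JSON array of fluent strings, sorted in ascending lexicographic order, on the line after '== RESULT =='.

Compute (S \ del) ∪ add:
  pre ⊆ S: {pkg_at(p2,whs2), truck_at(t2,whs2)} ⊆ S  — applicable
  S \ del = {pkg_at(p3,depot), truck_at(t2,whs2)}
  ∪ add   = {in(p2,t2), pkg_at(p3,depot), truck_at(t2,whs2)}

== RESULT ==
["in(p2,t2)", "pkg_at(p3,depot)", "truck_at(t2,whs2)"]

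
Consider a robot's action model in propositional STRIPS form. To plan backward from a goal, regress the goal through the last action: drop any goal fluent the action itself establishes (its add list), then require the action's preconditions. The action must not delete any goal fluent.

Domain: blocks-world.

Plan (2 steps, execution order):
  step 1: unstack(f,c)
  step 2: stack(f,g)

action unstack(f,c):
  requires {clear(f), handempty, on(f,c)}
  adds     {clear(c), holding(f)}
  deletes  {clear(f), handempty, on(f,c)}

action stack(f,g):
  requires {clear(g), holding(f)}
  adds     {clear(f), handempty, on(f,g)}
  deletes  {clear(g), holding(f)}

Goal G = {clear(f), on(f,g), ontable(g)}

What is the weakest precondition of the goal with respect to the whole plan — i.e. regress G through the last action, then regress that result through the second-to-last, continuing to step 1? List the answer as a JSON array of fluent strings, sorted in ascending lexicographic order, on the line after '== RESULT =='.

Work backward from the goal:
  through step 2 (stack(f,g)): drop {clear(f), on(f,g)}, keep {ontable(g)}, require {clear(g), holding(f)}
    → {clear(g), holding(f), ontable(g)}
  through step 1 (unstack(f,c)): drop {holding(f)}, keep {clear(g), ontable(g)}, require {clear(f), handempty, on(f,c)}
    → {clear(f), clear(g), handempty, on(f,c), ontable(g)}

== RESULT ==
["clear(f)", "clear(g)", "handempty", "on(f,c)", "ontable(g)"]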